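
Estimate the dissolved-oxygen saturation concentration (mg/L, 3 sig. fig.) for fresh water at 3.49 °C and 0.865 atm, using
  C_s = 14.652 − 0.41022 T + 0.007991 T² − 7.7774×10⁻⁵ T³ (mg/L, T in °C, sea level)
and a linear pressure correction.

C_s ≈ 11.5 mg/L

At sea level: C_s = 14.652 − 0.41022×3.49 + 0.007991×3.49² − 7.7774×10⁻⁵×3.49³ = 13.31 mg/L.
Pressure correction: C_s' = 13.31 × 0.865 = 11.52 mg/L.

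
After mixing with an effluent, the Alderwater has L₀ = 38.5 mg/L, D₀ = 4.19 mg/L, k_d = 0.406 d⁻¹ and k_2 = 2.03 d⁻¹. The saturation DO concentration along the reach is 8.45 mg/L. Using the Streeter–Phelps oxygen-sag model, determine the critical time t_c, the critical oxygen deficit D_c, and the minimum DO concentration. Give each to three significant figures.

t_c ≈ 0.639 d; D_c ≈ 5.94 mg/L; min DO ≈ 2.51 mg/L

t_c = [1/(k_2−k_d)] ln[(k_2/k_d)(1 − D₀(k_2−k_d)/(k_d L₀))]
= [1/(2.03−0.406)] ln[(2.03/0.406)(1 − 4.19×1.624/(0.406×38.5))]
= (1/1.624) ln[5.000 × 0.5647] = 0.6158 × ln(2.823) = 0.6158 × 1.038 = 0.6391 d.
L(t_c) = L₀ e^(−k_d t_c) = 38.5 × 0.7715 = 29.70 mg/L, and at the critical point k_2 D_c = k_d L, so D_c = (0.406/2.03) × 29.70 = 5.940 mg/L.
Minimum DO = C_s − D_c = 8.45 − 5.940 = 2.510 mg/L.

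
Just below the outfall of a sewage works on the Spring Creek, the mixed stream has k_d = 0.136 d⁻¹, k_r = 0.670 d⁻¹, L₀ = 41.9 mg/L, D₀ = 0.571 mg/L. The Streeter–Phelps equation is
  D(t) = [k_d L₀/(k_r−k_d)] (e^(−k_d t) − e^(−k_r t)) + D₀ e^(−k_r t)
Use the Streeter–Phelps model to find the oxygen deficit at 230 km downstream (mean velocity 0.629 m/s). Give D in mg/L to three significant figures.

Travel time t = x/v = 230 km / (0.629 m/s) = 230000 m / 0.629 m/s = 365700 s = 4.232 d.
k_d L₀/(k_r−k_d) = 0.136×41.9/(0.670−0.136) = 5.698/0.5340 = 10.67 mg/L.
e^(−k_d t) = e^(−0.136×4.232) = 0.5624; e^(−k_r t) = e^(−0.670×4.232) = 0.05869.
D = 10.67 × (0.5624 − 0.05869) + 0.571 × 0.05869 = 5.375 + 0.03351 = 5.409 mg/L.

D ≈ 5.41 mg/L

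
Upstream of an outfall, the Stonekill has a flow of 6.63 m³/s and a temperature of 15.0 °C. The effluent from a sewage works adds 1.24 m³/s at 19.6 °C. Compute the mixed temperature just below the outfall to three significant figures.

15.7 °C

Flow-weighted mixing: C = (Q_r C_r + Q_w C_w)/(Q_r + Q_w)
= (6.63×15.0 + 1.24×19.6)/(6.63 + 1.24) = 123.8/7.870 = 15.72 °C.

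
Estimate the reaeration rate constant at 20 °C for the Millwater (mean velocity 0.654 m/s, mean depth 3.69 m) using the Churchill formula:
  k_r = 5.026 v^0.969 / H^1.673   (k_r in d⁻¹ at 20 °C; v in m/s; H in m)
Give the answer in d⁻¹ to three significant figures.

k_r ≈ 0.375 d⁻¹

k_r = 5.026 × 0.654^0.969 / 3.69^1.673 = 5.026 × 0.6627 / 8.885 = 0.3749 d⁻¹.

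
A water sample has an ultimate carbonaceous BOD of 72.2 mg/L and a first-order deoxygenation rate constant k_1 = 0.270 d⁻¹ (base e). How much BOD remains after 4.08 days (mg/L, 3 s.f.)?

L ≈ 24.0 mg/L

L_t = L₀ e^(−k_1 t) = 72.2 × e^(−0.270×4.08) = 72.2 × 0.3323 = 23.99 mg/L.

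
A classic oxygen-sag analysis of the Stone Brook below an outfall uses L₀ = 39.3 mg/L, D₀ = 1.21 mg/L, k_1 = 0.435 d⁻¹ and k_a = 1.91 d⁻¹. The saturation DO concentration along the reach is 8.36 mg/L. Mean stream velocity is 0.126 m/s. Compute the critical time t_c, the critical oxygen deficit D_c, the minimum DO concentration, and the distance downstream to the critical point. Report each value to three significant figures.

t_c ≈ 0.928 d; D_c ≈ 5.98 mg/L; min DO ≈ 2.38 mg/L; x_c ≈ 10.1 km

t_c = [1/(k_a−k_1)] ln[(k_a/k_1)(1 − D₀(k_a−k_1)/(k_1 L₀))]
= [1/(1.91−0.435)] ln[(1.91/0.435)(1 − 1.21×1.475/(0.435×39.3))]
= (1/1.475) ln[4.391 × 0.8956] = 0.6780 × ln(3.932) = 0.6780 × 1.369 = 0.9283 d.
L(t_c) = L₀ e^(−k_1 t_c) = 39.3 × 0.6678 = 26.24 mg/L, and at the critical point k_a D_c = k_1 L, so D_c = (0.435/1.91) × 26.24 = 5.977 mg/L.
Minimum DO = C_s − D_c = 8.36 − 5.977 = 2.383 mg/L.
x_c = v t_c = 0.126 m/s × 0.9283 d × 86400 s/d = 10110 m ≈ 10.1 km.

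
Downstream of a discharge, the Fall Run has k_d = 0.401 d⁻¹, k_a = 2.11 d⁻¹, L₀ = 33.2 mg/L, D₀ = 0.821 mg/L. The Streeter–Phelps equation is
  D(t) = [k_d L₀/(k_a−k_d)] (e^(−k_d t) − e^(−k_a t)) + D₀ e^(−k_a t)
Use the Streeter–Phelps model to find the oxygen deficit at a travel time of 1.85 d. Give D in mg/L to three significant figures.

k_d L₀/(k_a−k_d) = 0.401×33.2/(2.11−0.401) = 13.31/1.709 = 7.790 mg/L.
e^(−k_d t) = e^(−0.401×1.850) = 0.4762; e^(−k_a t) = e^(−2.11×1.850) = 0.02017.
D = 7.790 × (0.4762 − 0.02017) + 0.821 × 0.02017 = 3.553 + 0.01656 = 3.569 mg/L.

D ≈ 3.57 mg/L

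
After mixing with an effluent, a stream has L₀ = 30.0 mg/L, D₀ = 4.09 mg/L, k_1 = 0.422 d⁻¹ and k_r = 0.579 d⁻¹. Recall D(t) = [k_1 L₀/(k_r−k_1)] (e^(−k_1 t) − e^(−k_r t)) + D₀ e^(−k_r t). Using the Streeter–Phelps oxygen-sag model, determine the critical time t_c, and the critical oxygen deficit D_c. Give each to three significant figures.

t_c ≈ 1.68 d; D_c ≈ 10.7 mg/L

t_c = [1/(k_r−k_1)] ln[(k_r/k_1)(1 − D₀(k_r−k_1)/(k_1 L₀))]
= [1/(0.579−0.422)] ln[(0.579/0.422)(1 − 4.09×0.1570/(0.422×30.0))]
= (1/0.1570) ln[1.372 × 0.9493] = 6.369 × ln(1.302) = 6.369 × 0.2642 = 1.683 d.
D_c = (k_1/k_r) L₀ e^(−k_1 t_c) = (0.422/0.579) × 30.0 × e^(−0.422×1.683) = 0.7288 × 30.0 × 0.4915 = 10.75 mg/L.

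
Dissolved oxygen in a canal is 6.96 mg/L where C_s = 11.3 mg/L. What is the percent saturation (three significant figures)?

61.6 % saturation

% saturation = C/C_s × 100 = 6.96/11.3 × 100 = 61.6 %.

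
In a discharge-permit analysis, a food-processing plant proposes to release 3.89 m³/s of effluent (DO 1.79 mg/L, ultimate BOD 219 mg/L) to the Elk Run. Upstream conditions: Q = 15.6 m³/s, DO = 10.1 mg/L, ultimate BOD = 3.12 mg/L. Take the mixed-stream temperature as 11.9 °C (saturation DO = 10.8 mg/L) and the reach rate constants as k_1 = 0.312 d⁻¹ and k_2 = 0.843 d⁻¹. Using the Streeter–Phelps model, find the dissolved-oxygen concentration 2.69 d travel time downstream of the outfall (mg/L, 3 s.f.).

Mixed DO = (15.6×10.1 + 3.89×1.79)/(15.6+3.89) = 164.5/19.49 = 8.441 mg/L.
Mixed L₀ = (15.6×3.12 + 3.89×219)/(19.49) = 900.6/19.49 = 46.21 mg/L.
Initial deficit D₀ = C_s − DO₀ = 10.8 − 8.441 = 2.359 mg/L.
D(2.69) = [0.312×46.21/(0.843−0.312)](e^(−0.312×2.69) − e^(−0.843×2.69)) + 2.359 e^(−0.843×2.69)
= 27.15 × (0.4320 − 0.1036) + 2.359 × 0.1036 = 9.162 mg/L.
DO = 10.8 − 9.162 = 1.638 mg/L.

DO ≈ 1.64 mg/L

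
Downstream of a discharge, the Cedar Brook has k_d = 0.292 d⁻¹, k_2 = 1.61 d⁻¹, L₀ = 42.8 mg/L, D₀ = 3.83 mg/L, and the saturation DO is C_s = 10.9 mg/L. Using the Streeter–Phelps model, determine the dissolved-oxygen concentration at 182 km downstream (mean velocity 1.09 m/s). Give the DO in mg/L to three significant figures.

DO ≈ 5.76 mg/L

Travel time t = x/v = 182 km / (1.09 m/s) = 182000 m / 1.09 m/s = 167000 s = 1.933 d.
k_d L₀/(k_2−k_d) = 0.292×42.8/(1.61−0.292) = 12.50/1.318 = 9.482 mg/L.
e^(−k_d t) = e^(−0.292×1.933) = 0.5688; e^(−k_2 t) = e^(−1.61×1.933) = 0.04454.
D = 9.482 × (0.5688 − 0.04454) + 3.83 × 0.04454 = 4.971 + 0.1706 = 5.141 mg/L.
DO = C_s − D = 10.9 − 5.141 = 5.759 mg/L.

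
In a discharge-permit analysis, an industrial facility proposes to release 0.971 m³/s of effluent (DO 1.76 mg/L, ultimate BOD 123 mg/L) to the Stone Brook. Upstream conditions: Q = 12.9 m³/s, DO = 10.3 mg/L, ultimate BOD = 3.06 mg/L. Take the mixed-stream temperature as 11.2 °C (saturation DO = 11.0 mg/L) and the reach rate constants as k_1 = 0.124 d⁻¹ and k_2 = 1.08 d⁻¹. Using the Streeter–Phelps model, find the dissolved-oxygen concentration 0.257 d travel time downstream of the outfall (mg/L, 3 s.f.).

DO ≈ 9.70 mg/L

Mixed DO = (12.9×10.3 + 0.971×1.76)/(12.9+0.971) = 134.6/13.87 = 9.702 mg/L.
Mixed L₀ = (12.9×3.06 + 0.971×123)/(13.87) = 158.9/13.87 = 11.46 mg/L.
Initial deficit D₀ = C_s − DO₀ = 11.0 − 9.702 = 1.298 mg/L.
D(0.257) = [0.124×11.46/(1.08−0.124)](e^(−0.124×0.257) − e^(−1.08×0.257)) + 1.298 e^(−1.08×0.257)
= 1.486 × (0.9686 − 0.7576) + 1.298 × 0.7576 = 1.297 mg/L.
DO = 11.0 − 1.297 = 9.703 mg/L.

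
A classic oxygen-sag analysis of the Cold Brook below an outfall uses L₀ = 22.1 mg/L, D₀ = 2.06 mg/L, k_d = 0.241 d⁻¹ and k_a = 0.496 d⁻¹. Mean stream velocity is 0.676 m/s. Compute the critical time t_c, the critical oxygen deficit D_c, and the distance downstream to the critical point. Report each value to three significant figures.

t_c ≈ 2.42 d; D_c ≈ 5.99 mg/L; x_c ≈ 142 km

t_c = [1/(k_a−k_d)] ln[(k_a/k_d)(1 − D₀(k_a−k_d)/(k_d L₀))]
= [1/(0.496−0.241)] ln[(0.496/0.241)(1 − 2.06×0.2550/(0.241×22.1))]
= (1/0.2550) ln[2.058 × 0.9014] = 3.922 × ln(1.855) = 3.922 × 0.6179 = 2.423 d.
L(t_c) = L₀ e^(−k_d t_c) = 22.1 × 0.5577 = 12.32 mg/L, and at the critical point k_a D_c = k_d L, so D_c = (0.241/0.496) × 12.32 = 5.988 mg/L.
x_c = v t_c = 0.676 m/s × 2.423 d × 86400 s/d = 141500 m ≈ 142 km.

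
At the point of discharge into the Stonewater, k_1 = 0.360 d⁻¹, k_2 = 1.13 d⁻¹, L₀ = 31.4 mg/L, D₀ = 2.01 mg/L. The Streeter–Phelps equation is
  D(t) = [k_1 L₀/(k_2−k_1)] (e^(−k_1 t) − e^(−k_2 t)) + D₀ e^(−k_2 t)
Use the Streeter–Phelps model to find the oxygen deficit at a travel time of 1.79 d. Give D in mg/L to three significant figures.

D ≈ 6.03 mg/L

k_1 L₀/(k_2−k_1) = 0.360×31.4/(1.13−0.360) = 11.30/0.7700 = 14.68 mg/L.
e^(−k_1 t) = e^(−0.360×1.790) = 0.5250; e^(−k_2 t) = e^(−1.13×1.790) = 0.1323.
D = 14.68 × (0.5250 − 0.1323) + 2.01 × 0.1323 = 5.765 + 0.2659 = 6.031 mg/L.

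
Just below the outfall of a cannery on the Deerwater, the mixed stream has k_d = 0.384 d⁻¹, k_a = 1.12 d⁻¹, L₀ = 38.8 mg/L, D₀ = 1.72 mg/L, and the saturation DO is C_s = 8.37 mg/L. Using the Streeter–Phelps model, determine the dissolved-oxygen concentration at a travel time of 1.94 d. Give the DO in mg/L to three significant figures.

DO ≈ 0.868 mg/L

k_d L₀/(k_a−k_d) = 0.384×38.8/(1.12−0.384) = 14.90/0.7360 = 20.24 mg/L.
e^(−k_d t) = e^(−0.384×1.940) = 0.4748; e^(−k_a t) = e^(−1.12×1.940) = 0.1139.
D = 20.24 × (0.4748 − 0.1139) + 1.72 × 0.1139 = 7.306 + 0.1958 = 7.502 mg/L.
DO = C_s − D = 8.37 − 7.502 = 0.8684 mg/L.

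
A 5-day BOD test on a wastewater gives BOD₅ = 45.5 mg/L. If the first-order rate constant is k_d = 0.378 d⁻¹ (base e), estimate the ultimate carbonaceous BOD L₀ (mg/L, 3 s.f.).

BOD₅ = L₀(1 − e^(−5k_d)) ⇒ L₀ = BOD₅ / (1 − e^(−5×0.378))
= 45.5 / (1 − 0.1511) = 45.5 / 0.8489 = 53.60 mg/L.

L₀ ≈ 53.6 mg/L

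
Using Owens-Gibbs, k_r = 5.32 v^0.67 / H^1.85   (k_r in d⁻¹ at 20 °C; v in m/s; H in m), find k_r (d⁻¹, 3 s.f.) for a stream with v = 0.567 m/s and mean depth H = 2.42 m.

k_r = 5.32 × 0.567^0.67 / 2.42^1.85 = 5.32 × 0.6838 / 5.129 = 0.7092 d⁻¹.

k_r ≈ 0.709 d⁻¹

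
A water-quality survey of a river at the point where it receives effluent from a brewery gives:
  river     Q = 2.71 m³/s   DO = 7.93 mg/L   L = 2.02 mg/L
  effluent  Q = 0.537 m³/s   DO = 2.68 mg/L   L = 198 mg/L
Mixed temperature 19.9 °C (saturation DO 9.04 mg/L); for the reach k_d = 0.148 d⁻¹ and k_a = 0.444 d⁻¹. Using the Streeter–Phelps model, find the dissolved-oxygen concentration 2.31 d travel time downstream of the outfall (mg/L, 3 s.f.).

Mixed DO = (2.71×7.93 + 0.537×2.68)/(2.71+0.537) = 22.93/3.247 = 7.062 mg/L.
Mixed L₀ = (2.71×2.02 + 0.537×198)/(3.247) = 111.8/3.247 = 34.43 mg/L.
Initial deficit D₀ = C_s − DO₀ = 9.04 − 7.062 = 1.978 mg/L.
D(2.31) = [0.148×34.43/(0.444−0.148)](e^(−0.148×2.31) − e^(−0.444×2.31)) + 1.978 e^(−0.444×2.31)
= 17.22 × (0.7104 − 0.3586) + 1.978 × 0.3586 = 6.767 mg/L.
DO = 9.04 − 6.767 = 2.273 mg/L.

DO ≈ 2.27 mg/L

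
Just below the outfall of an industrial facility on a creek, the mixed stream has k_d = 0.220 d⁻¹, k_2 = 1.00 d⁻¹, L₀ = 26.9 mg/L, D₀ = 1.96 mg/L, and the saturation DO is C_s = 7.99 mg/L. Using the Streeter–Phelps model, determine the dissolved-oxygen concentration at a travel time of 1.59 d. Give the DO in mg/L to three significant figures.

DO ≈ 3.79 mg/L

k_d L₀/(k_2−k_d) = 0.220×26.9/(1.00−0.220) = 5.918/0.7800 = 7.587 mg/L.
e^(−k_d t) = e^(−0.220×1.590) = 0.7048; e^(−k_2 t) = e^(−1.00×1.590) = 0.2039.
D = 7.587 × (0.7048 − 0.2039) + 1.96 × 0.2039 = 3.800 + 0.3997 = 4.200 mg/L.
DO = C_s − D = 7.99 − 4.200 = 3.790 mg/L.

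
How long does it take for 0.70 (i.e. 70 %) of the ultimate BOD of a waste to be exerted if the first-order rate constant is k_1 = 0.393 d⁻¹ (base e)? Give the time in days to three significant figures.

y/L₀ = 1 − e^(−k_1 t) = 0.70 ⇒ e^(−k_1 t) = 0.300
t = −ln(0.300) / 0.393 = 1.204 / 0.393 = 3.064 d.

t ≈ 3.06 d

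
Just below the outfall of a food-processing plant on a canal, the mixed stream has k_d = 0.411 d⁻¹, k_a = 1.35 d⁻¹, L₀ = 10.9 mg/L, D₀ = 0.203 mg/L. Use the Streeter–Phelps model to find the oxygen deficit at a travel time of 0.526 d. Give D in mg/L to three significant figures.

k_d L₀/(k_a−k_d) = 0.411×10.9/(1.35−0.411) = 4.480/0.9390 = 4.771 mg/L.
e^(−k_d t) = e^(−0.411×0.5260) = 0.8056; e^(−k_a t) = e^(−1.35×0.5260) = 0.4916.
D = 4.771 × (0.8056 − 0.4916) + 0.203 × 0.4916 = 1.498 + 0.09979 = 1.598 mg/L.

D ≈ 1.60 mg/L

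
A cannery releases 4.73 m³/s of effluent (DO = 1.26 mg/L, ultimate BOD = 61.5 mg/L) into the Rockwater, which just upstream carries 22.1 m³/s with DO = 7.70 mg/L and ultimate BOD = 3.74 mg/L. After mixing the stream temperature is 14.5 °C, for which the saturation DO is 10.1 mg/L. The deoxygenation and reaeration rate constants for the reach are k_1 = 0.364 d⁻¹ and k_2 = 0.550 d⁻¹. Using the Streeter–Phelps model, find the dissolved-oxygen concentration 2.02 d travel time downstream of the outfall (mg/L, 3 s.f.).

DO ≈ 4.85 mg/L

Mixed DO = (22.1×7.70 + 4.73×1.26)/(22.1+4.73) = 176.1/26.83 = 6.565 mg/L.
Mixed L₀ = (22.1×3.74 + 4.73×61.5)/(26.83) = 373.5/26.83 = 13.92 mg/L.
Initial deficit D₀ = C_s − DO₀ = 10.1 − 6.565 = 3.535 mg/L.
D(2.02) = [0.364×13.92/(0.550−0.364)](e^(−0.364×2.02) − e^(−0.550×2.02)) + 3.535 e^(−0.550×2.02)
= 27.25 × (0.4794 − 0.3292) + 3.535 × 0.3292 = 5.255 mg/L.
DO = 10.1 − 5.255 = 4.845 mg/L.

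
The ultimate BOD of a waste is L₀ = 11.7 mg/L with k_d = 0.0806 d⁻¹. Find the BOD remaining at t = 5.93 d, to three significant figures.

L ≈ 7.25 mg/L

L_t = L₀ e^(−k_d t) = 11.7 × e^(−0.0806×5.93) = 11.7 × 0.6200 = 7.255 mg/L.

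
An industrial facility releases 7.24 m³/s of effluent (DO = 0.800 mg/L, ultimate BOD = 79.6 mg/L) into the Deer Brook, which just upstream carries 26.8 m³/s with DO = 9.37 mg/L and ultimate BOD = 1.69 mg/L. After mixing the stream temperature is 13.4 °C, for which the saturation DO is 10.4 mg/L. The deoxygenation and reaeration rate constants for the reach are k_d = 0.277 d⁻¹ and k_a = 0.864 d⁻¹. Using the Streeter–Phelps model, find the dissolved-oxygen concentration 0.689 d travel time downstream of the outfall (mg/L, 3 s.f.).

Mixed DO = (26.8×9.37 + 7.24×0.800)/(26.8+7.24) = 256.9/34.04 = 7.547 mg/L.
Mixed L₀ = (26.8×1.69 + 7.24×79.6)/(34.04) = 621.6/34.04 = 18.26 mg/L.
Initial deficit D₀ = C_s − DO₀ = 10.4 − 7.547 = 2.853 mg/L.
D(0.689) = [0.277×18.26/(0.864−0.277)](e^(−0.277×0.689) − e^(−0.864×0.689)) + 2.853 e^(−0.864×0.689)
= 8.617 × (0.8263 − 0.5514) + 2.853 × 0.5514 = 3.941 mg/L.
DO = 10.4 − 3.941 = 6.459 mg/L.

DO ≈ 6.46 mg/L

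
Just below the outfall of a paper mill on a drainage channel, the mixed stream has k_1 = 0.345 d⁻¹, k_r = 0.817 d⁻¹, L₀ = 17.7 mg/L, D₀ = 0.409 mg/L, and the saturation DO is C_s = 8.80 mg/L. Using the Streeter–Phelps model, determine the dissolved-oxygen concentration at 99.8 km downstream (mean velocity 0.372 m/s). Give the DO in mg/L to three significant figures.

Travel time t = x/v = 99.8 km / (0.372 m/s) = 99800 m / 0.372 m/s = 268300 s = 3.105 d.
k_1 L₀/(k_r−k_1) = 0.345×17.7/(0.817−0.345) = 6.106/0.4720 = 12.94 mg/L.
e^(−k_1 t) = e^(−0.345×3.105) = 0.3426; e^(−k_r t) = e^(−0.817×3.105) = 0.07911.
D = 12.94 × (0.3426 − 0.07911) + 0.409 × 0.07911 = 3.409 + 0.03236 = 3.441 mg/L.
DO = C_s − D = 8.80 − 3.441 = 5.359 mg/L.

DO ≈ 5.36 mg/L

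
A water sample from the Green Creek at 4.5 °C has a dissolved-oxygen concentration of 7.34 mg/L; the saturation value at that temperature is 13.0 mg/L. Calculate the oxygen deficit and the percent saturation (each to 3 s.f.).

D ≈ 5.66 mg/L; 56.5 % saturation

D = C_s − C = 13.0 − 7.34 = 5.66 mg/L.
% saturation = 7.34/13.0 × 100 = 56.5 %.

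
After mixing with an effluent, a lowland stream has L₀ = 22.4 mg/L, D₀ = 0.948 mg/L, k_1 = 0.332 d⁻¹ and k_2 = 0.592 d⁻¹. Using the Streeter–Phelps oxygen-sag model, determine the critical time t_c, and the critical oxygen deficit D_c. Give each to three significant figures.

t_c ≈ 2.09 d; D_c ≈ 6.27 mg/L

At the critical point dD/dt = 0, so k_1 L₀ e^(−k_1 t) = k_2 D. Substituting D(t) from the Streeter–Phelps equation and solving for t gives
t_c = ln[(k_2/k_1)(1 − D₀(k_2−k_1)/(k_1 L₀))] / (k_2−k_1).
Here k_2−k_1 = 0.2600 d⁻¹ and 1 − D₀(k_2−k_1)/(k_1 L₀) = 1 − 0.948×0.2600/(0.332×22.4) = 0.9669, so
t_c = ln(1.783 × 0.9669) / 0.2600 = 0.5447 / 0.2600 = 2.095 d.
D_c = (k_1/k_2) L₀ e^(−k_1 t_c) = (0.332/0.592) × 22.4 × e^(−0.332×2.095) = 0.5608 × 22.4 × 0.4988 = 6.266 mg/L.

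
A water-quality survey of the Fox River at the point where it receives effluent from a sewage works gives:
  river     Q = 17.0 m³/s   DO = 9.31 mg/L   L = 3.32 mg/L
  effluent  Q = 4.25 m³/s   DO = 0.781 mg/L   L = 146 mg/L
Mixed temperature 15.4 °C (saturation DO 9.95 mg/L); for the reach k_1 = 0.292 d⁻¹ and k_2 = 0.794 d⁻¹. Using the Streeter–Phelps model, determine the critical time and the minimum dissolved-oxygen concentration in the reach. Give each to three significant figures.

t_c ≈ 1.72 d; minimum DO ≈ 2.87 mg/L

Mixed DO = (17.0×9.31 + 4.25×0.781)/(17.0+4.25) = 161.6/21.25 = 7.604 mg/L.
Mixed L₀ = (17.0×3.32 + 4.25×146)/(21.25) = 676.9/21.25 = 31.86 mg/L.
Initial deficit D₀ = C_s − DO₀ = 9.95 − 7.604 = 2.346 mg/L.
t_c = (1/0.5020) ln[(0.794/0.292)(1 − 2.346×0.5020/(0.292×31.86))] = 1.992 × ln(2.375) = 1.723 d.
D_c = (0.292/0.794) × 31.86 × e^(−0.292×1.723) = 0.3678 × 31.86 × 0.6046 = 7.083 mg/L.
Minimum DO = 9.95 − 7.083 = 2.867 mg/L.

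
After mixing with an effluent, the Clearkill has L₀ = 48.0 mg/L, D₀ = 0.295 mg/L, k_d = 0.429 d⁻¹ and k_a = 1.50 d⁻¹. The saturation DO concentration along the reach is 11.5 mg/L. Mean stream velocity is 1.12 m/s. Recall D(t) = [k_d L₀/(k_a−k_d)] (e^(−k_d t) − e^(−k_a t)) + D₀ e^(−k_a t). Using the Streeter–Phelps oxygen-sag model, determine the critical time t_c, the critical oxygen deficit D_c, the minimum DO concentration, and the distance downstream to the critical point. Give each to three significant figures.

With k_a/k_d = 3.497 and 1 − D₀(k_a−k_d)/(k_d L₀) = 0.9847,
t_c = ln(3.497 × 0.9847) / (1.50 − 0.429) = ln(3.443) / 1.071 = 1.236/1.071 = 1.154 d.
L(t_c) = L₀ e^(−k_d t_c) = 48.0 × 0.6094 = 29.25 mg/L, and at the critical point k_a D_c = k_d L, so D_c = (0.429/1.50) × 29.25 = 8.366 mg/L.
Minimum DO = C_s − D_c = 11.5 − 8.366 = 3.134 mg/L.
x_c = v t_c = 1.12 m/s × 1.154 d × 86400 s/d = 111700 m ≈ 112 km.

t_c ≈ 1.15 d; D_c ≈ 8.37 mg/L; min DO ≈ 3.13 mg/L; x_c ≈ 112 km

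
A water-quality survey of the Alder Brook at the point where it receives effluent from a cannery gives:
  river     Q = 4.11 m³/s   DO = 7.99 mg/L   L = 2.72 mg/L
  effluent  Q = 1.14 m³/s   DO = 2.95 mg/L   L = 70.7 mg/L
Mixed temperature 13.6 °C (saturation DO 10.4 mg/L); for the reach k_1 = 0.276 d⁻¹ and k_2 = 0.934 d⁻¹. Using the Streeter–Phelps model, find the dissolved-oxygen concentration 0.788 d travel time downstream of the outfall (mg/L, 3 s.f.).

DO ≈ 6.33 mg/L

Mixed DO = (4.11×7.99 + 1.14×2.95)/(4.11+1.14) = 36.20/5.250 = 6.896 mg/L.
Mixed L₀ = (4.11×2.72 + 1.14×70.7)/(5.250) = 91.78/5.250 = 17.48 mg/L.
Initial deficit D₀ = C_s − DO₀ = 10.4 − 6.896 = 3.504 mg/L.
D(0.788) = [0.276×17.48/(0.934−0.276)](e^(−0.276×0.788) − e^(−0.934×0.788)) + 3.504 e^(−0.934×0.788)
= 7.333 × (0.8045 − 0.4790) + 3.504 × 0.4790 = 4.066 mg/L.
DO = 10.4 − 4.066 = 6.334 mg/L.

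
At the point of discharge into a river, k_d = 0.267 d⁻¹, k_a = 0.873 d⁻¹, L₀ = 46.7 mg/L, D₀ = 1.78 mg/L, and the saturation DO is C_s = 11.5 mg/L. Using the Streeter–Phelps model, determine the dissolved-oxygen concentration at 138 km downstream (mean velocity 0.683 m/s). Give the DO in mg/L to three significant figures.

DO ≈ 2.92 mg/L

Travel time t = x/v = 138 km / (0.683 m/s) = 138000 m / 0.683 m/s = 202000 s = 2.339 d.
k_d L₀/(k_a−k_d) = 0.267×46.7/(0.873−0.267) = 12.47/0.6060 = 20.58 mg/L.
e^(−k_d t) = e^(−0.267×2.339) = 0.5356; e^(−k_a t) = e^(−0.873×2.339) = 0.1298.
D = 20.58 × (0.5356 − 0.1298) + 1.78 × 0.1298 = 8.349 + 0.2311 = 8.580 mg/L.
DO = C_s − D = 11.5 − 8.580 = 2.920 mg/L.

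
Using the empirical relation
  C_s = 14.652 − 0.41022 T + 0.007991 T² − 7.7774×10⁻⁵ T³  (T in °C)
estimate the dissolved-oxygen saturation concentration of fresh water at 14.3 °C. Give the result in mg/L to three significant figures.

C_s = 14.652 − 0.41022×14.3 + 0.007991×14.3² − 7.7774×10⁻⁵×14.3³ = 10.19 mg/L.

C_s ≈ 10.2 mg/L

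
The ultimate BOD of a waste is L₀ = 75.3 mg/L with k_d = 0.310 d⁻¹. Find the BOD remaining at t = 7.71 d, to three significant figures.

L_t = L₀ e^(−k_d t) = 75.3 × e^(−0.310×7.71) = 75.3 × 0.09162 = 6.899 mg/L.

L ≈ 6.90 mg/L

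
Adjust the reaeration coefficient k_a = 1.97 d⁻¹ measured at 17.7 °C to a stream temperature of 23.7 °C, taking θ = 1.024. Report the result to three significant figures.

k_a ≈ 2.27 d⁻¹

k_a(T₂) = k_a(T₁) · θ^(T₂−T₁) = 1.97 × 1.024^(23.7−17.7)
= 1.97 × 1.024^6.00 = 1.97 × 1.153 = 2.271 d⁻¹.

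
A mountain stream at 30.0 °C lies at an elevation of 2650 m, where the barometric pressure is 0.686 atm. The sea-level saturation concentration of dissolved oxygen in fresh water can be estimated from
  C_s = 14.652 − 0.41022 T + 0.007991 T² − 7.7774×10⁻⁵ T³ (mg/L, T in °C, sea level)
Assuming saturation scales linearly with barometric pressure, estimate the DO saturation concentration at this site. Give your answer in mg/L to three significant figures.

At sea level: C_s = 14.652 − 0.41022×30.0 + 0.007991×30.0² − 7.7774×10⁻⁵×30.0³ = 7.437 mg/L.
Pressure correction: C_s' = 7.437 × 0.686 = 5.102 mg/L.

C_s ≈ 5.10 mg/L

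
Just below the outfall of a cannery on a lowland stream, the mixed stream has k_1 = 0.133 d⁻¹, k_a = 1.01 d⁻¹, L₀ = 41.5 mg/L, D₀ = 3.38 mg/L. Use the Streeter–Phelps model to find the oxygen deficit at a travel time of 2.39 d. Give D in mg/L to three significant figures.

D ≈ 4.32 mg/L

k_1 L₀/(k_a−k_1) = 0.133×41.5/(1.01−0.133) = 5.520/0.8770 = 6.294 mg/L.
e^(−k_1 t) = e^(−0.133×2.390) = 0.7277; e^(−k_a t) = e^(−1.01×2.390) = 0.08947.
D = 6.294 × (0.7277 − 0.08947) + 3.38 × 0.08947 = 4.017 + 0.3024 = 4.319 mg/L.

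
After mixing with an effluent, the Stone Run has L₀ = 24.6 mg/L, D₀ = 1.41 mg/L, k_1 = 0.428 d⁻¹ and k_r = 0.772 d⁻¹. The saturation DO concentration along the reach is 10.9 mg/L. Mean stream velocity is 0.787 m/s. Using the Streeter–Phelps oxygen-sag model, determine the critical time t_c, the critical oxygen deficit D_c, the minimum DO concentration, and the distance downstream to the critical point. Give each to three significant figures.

t_c ≈ 1.58 d; D_c ≈ 6.94 mg/L; min DO ≈ 3.96 mg/L; x_c ≈ 107 km

At the critical point dD/dt = 0, so k_1 L₀ e^(−k_1 t) = k_r D. Substituting D(t) from the Streeter–Phelps equation and solving for t gives
t_c = ln[(k_r/k_1)(1 − D₀(k_r−k_1)/(k_1 L₀))] / (k_r−k_1).
Here k_r−k_1 = 0.3440 d⁻¹ and 1 − D₀(k_r−k_1)/(k_1 L₀) = 1 − 1.41×0.3440/(0.428×24.6) = 0.9539, so
t_c = ln(1.804 × 0.9539) / 0.3440 = 0.5427 / 0.3440 = 1.578 d.
D_c = (k_1/k_r) L₀ e^(−k_1 t_c) = (0.428/0.772) × 24.6 × e^(−0.428×1.578) = 0.5544 × 24.6 × 0.5090 = 6.943 mg/L.
Minimum DO = C_s − D_c = 10.9 − 6.943 = 3.957 mg/L.
x_c = v t_c = 0.787 m/s × 1.578 d × 86400 s/d = 107300 m ≈ 107 km.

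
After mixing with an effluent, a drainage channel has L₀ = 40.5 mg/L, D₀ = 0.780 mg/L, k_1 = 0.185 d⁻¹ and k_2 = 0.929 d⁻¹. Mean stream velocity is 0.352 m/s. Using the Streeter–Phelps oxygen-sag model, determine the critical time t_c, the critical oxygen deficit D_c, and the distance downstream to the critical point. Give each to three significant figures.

At the critical point dD/dt = 0, so k_1 L₀ e^(−k_1 t) = k_2 D. Substituting D(t) from the Streeter–Phelps equation and solving for t gives
t_c = ln[(k_2/k_1)(1 − D₀(k_2−k_1)/(k_1 L₀))] / (k_2−k_1).
Here k_2−k_1 = 0.7440 d⁻¹ and 1 − D₀(k_2−k_1)/(k_1 L₀) = 1 − 0.780×0.7440/(0.185×40.5) = 0.9225, so
t_c = ln(5.022 × 0.9225) / 0.7440 = 1.533 / 0.7440 = 2.061 d.
L(t_c) = L₀ e^(−k_1 t_c) = 40.5 × 0.6830 = 27.66 mg/L, and at the critical point k_2 D_c = k_1 L, so D_c = (0.185/0.929) × 27.66 = 5.509 mg/L.
x_c = v t_c = 0.352 m/s × 2.061 d × 86400 s/d = 62670 m ≈ 62.7 km.

t_c ≈ 2.06 d; D_c ≈ 5.51 mg/L; x_c ≈ 62.7 km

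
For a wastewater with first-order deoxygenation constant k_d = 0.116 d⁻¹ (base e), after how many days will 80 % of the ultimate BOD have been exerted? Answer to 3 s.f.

y/L₀ = 1 − e^(−k_d t) = 0.80 ⇒ e^(−k_d t) = 0.200
t = −ln(0.200) / 0.116 = 1.609 / 0.116 = 13.87 d.

t ≈ 13.9 d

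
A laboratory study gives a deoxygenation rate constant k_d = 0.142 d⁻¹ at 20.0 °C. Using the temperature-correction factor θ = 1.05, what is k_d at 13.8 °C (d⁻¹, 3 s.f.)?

k_d(T₂) = k_d(T₁) · θ^(T₂−T₁) = 0.142 × 1.05^(13.8−20.0)
= 0.142 × 1.05^-6.20 = 0.142 × 0.7390 = 0.1049 d⁻¹.

k_d ≈ 0.105 d⁻¹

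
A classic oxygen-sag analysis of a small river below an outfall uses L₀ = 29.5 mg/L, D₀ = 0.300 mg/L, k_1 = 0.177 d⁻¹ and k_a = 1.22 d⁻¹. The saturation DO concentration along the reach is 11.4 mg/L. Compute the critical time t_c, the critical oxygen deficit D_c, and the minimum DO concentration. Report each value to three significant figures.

With k_a/k_1 = 6.893 and 1 − D₀(k_a−k_1)/(k_1 L₀) = 0.9401,
t_c = ln(6.893 × 0.9401) / (1.22 − 0.177) = ln(6.480) / 1.043 = 1.869/1.043 = 1.792 d.
L(t_c) = L₀ e^(−k_1 t_c) = 29.5 × 0.7282 = 21.48 mg/L, and at the critical point k_a D_c = k_1 L, so D_c = (0.177/1.22) × 21.48 = 3.117 mg/L.
Minimum DO = C_s − D_c = 11.4 − 3.117 = 8.283 mg/L.

t_c ≈ 1.79 d; D_c ≈ 3.12 mg/L; min DO ≈ 8.28 mg/L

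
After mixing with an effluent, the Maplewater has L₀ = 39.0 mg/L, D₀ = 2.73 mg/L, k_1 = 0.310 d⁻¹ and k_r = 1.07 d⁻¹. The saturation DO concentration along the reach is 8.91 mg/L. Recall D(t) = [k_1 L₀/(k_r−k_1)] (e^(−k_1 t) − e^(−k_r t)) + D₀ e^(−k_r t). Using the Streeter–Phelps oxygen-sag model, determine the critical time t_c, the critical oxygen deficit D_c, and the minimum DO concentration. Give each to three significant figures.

t_c ≈ 1.38 d; D_c ≈ 7.36 mg/L; min DO ≈ 1.55 mg/L

t_c = [1/(k_r−k_1)] ln[(k_r/k_1)(1 − D₀(k_r−k_1)/(k_1 L₀))]
= [1/(1.07−0.310)] ln[(1.07/0.310)(1 − 2.73×0.7600/(0.310×39.0))]
= (1/0.7600) ln[3.452 × 0.8284] = 1.316 × ln(2.859) = 1.316 × 1.051 = 1.382 d.
L(t_c) = L₀ e^(−k_1 t_c) = 39.0 × 0.6515 = 25.41 mg/L, and at the critical point k_r D_c = k_1 L, so D_c = (0.310/1.07) × 25.41 = 7.361 mg/L.
Minimum DO = C_s − D_c = 8.91 − 7.361 = 1.549 mg/L.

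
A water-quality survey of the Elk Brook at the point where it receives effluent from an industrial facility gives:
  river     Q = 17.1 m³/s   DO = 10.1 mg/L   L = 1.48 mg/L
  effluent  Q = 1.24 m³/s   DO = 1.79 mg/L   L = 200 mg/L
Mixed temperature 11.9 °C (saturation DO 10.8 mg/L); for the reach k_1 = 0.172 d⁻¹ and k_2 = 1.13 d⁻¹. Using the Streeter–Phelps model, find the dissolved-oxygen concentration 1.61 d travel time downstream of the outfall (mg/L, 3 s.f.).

DO ≈ 9.00 mg/L

Mixed DO = (17.1×10.1 + 1.24×1.79)/(17.1+1.24) = 174.9/18.34 = 9.538 mg/L.
Mixed L₀ = (17.1×1.48 + 1.24×200)/(18.34) = 273.3/18.34 = 14.90 mg/L.
Initial deficit D₀ = C_s − DO₀ = 10.8 − 9.538 = 1.262 mg/L.
D(1.61) = [0.172×14.90/(1.13−0.172)](e^(−0.172×1.61) − e^(−1.13×1.61)) + 1.262 e^(−1.13×1.61)
= 2.676 × (0.7581 − 0.1621) + 1.262 × 0.1621 = 1.799 mg/L.
DO = 10.8 − 1.799 = 9.001 mg/L.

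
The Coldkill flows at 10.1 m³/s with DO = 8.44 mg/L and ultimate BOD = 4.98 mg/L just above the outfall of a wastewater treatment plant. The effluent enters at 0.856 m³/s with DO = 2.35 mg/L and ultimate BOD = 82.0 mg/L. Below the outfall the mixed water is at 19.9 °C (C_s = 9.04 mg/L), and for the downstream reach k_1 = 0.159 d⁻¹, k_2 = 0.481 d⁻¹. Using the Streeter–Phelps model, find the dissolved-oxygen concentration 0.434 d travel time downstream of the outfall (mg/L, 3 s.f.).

DO ≈ 7.51 mg/L

Mixed DO = (10.1×8.44 + 0.856×2.35)/(10.1+0.856) = 87.26/10.96 = 7.964 mg/L.
Mixed L₀ = (10.1×4.98 + 0.856×82.0)/(10.96) = 120.5/10.96 = 11.00 mg/L.
Initial deficit D₀ = C_s − DO₀ = 9.04 − 7.964 = 1.076 mg/L.
D(0.434) = [0.159×11.00/(0.481−0.159)](e^(−0.159×0.434) − e^(−0.481×0.434)) + 1.076 e^(−0.481×0.434)
= 5.431 × (0.9333 − 0.8116) + 1.076 × 0.8116 = 1.534 mg/L.
DO = 9.04 − 1.534 = 7.506 mg/L.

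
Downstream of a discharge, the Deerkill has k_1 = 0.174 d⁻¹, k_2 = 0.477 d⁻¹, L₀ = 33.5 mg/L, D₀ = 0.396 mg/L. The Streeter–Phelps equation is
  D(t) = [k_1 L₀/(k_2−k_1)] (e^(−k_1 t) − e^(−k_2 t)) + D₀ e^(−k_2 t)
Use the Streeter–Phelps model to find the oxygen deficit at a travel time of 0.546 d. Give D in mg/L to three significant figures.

D ≈ 2.97 mg/L

k_1 L₀/(k_2−k_1) = 0.174×33.5/(0.477−0.174) = 5.829/0.3030 = 19.24 mg/L.
e^(−k_1 t) = e^(−0.174×0.5460) = 0.9094; e^(−k_2 t) = e^(−0.477×0.5460) = 0.7707.
D = 19.24 × (0.9094 − 0.7707) + 0.396 × 0.7707 = 2.667 + 0.3052 = 2.973 mg/L.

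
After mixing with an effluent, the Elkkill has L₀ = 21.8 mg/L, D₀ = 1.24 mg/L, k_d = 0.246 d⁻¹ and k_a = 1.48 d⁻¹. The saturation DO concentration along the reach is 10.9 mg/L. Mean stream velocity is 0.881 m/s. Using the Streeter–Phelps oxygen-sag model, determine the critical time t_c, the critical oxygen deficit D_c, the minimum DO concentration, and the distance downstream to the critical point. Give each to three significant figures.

At the critical point dD/dt = 0, so k_d L₀ e^(−k_d t) = k_a D. Substituting D(t) from the Streeter–Phelps equation and solving for t gives
t_c = ln[(k_a/k_d)(1 − D₀(k_a−k_d)/(k_d L₀))] / (k_a−k_d).
Here k_a−k_d = 1.234 d⁻¹ and 1 − D₀(k_a−k_d)/(k_d L₀) = 1 − 1.24×1.234/(0.246×21.8) = 0.7147, so
t_c = ln(6.016 × 0.7147) / 1.234 = 1.459 / 1.234 = 1.182 d.
L(t_c) = L₀ e^(−k_d t_c) = 21.8 × 0.7477 = 16.30 mg/L, and at the critical point k_a D_c = k_d L, so D_c = (0.246/1.48) × 16.30 = 2.709 mg/L.
Minimum DO = C_s − D_c = 10.9 − 2.709 = 8.191 mg/L.
x_c = v t_c = 0.881 m/s × 1.182 d × 86400 s/d = 89970 m ≈ 90.0 km.

t_c ≈ 1.18 d; D_c ≈ 2.71 mg/L; min DO ≈ 8.19 mg/L; x_c ≈ 90.0 km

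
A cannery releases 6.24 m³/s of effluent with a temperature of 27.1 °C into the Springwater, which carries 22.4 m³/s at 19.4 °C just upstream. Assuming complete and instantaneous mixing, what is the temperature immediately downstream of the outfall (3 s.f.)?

21.1 °C

Flow-weighted mixing: C = (Q_r C_r + Q_w C_w)/(Q_r + Q_w)
= (22.4×19.4 + 6.24×27.1)/(22.4 + 6.24) = 603.7/28.64 = 21.08 °C.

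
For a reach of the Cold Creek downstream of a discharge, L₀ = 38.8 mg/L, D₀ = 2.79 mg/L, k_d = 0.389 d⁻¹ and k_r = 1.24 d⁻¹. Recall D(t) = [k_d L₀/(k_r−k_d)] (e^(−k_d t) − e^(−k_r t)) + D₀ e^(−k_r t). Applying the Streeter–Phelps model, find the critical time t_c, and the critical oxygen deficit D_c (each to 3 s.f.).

t_c ≈ 1.16 d; D_c ≈ 7.75 mg/L

t_c = [1/(k_r−k_d)] ln[(k_r/k_d)(1 − D₀(k_r−k_d)/(k_d L₀))]
= [1/(1.24−0.389)] ln[(1.24/0.389)(1 − 2.79×0.8510/(0.389×38.8))]
= (1/0.8510) ln[3.188 × 0.8427] = 1.175 × ln(2.686) = 1.175 × 0.9881 = 1.161 d.
D_c = (k_d/k_r) L₀ e^(−k_d t_c) = (0.389/1.24) × 38.8 × e^(−0.389×1.161) = 0.3137 × 38.8 × 0.6366 = 7.748 mg/L.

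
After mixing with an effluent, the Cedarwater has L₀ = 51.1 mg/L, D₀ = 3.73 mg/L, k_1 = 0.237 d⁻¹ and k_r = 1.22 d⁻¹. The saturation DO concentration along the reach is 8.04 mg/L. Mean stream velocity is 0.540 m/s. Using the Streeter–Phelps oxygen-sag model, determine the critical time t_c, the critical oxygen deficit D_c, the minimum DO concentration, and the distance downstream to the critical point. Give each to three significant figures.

t_c ≈ 1.30 d; D_c ≈ 7.29 mg/L; min DO ≈ 0.745 mg/L; x_c ≈ 60.7 km

With k_r/k_1 = 5.148 and 1 − D₀(k_r−k_1)/(k_1 L₀) = 0.6972,
t_c = ln(5.148 × 0.6972) / (1.22 − 0.237) = ln(3.589) / 0.9830 = 1.278/0.9830 = 1.300 d.
D_c = (k_1/k_r) L₀ e^(−k_1 t_c) = (0.237/1.22) × 51.1 × e^(−0.237×1.300) = 0.1943 × 51.1 × 0.7348 = 7.295 mg/L.
Minimum DO = C_s − D_c = 8.04 − 7.295 = 0.7454 mg/L.
x_c = v t_c = 0.540 m/s × 1.300 d × 86400 s/d = 60650 m ≈ 60.7 km.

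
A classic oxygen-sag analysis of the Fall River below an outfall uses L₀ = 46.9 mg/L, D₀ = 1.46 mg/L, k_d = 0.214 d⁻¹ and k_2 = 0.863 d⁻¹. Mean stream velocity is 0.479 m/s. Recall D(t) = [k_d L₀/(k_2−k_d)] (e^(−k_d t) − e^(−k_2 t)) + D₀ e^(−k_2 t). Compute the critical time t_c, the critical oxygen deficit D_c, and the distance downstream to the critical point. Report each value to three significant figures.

With k_2/k_d = 4.033 and 1 − D₀(k_2−k_d)/(k_d L₀) = 0.9056,
t_c = ln(4.033 × 0.9056) / (0.863 − 0.214) = ln(3.652) / 0.6490 = 1.295/0.6490 = 1.996 d.
D_c = (k_d/k_2) L₀ e^(−k_d t_c) = (0.214/0.863) × 46.9 × e^(−0.214×1.996) = 0.2480 × 46.9 × 0.6524 = 7.587 mg/L.
x_c = v t_c = 0.479 m/s × 1.996 d × 86400 s/d = 82600 m ≈ 82.6 km.

t_c ≈ 2.00 d; D_c ≈ 7.59 mg/L; x_c ≈ 82.6 km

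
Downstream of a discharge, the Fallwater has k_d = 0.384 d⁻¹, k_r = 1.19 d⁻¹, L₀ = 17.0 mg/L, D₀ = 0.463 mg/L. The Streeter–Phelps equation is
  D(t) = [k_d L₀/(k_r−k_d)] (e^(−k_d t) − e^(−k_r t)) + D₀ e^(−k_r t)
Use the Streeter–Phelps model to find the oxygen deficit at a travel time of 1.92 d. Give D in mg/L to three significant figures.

k_d L₀/(k_r−k_d) = 0.384×17.0/(1.19−0.384) = 6.528/0.8060 = 8.099 mg/L.
e^(−k_d t) = e^(−0.384×1.920) = 0.4784; e^(−k_r t) = e^(−1.19×1.920) = 0.1018.
D = 8.099 × (0.4784 − 0.1018) + 0.463 × 0.1018 = 3.050 + 0.04713 = 3.097 mg/L.

D ≈ 3.10 mg/L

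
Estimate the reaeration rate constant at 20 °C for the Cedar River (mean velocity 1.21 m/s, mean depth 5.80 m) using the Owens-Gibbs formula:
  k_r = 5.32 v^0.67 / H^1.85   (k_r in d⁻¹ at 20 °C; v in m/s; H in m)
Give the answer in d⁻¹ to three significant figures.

k_r ≈ 0.234 d⁻¹

k_r = 5.32 × 1.21^0.67 / 5.80^1.85 = 5.32 × 1.136 / 25.84 = 0.2339 d⁻¹.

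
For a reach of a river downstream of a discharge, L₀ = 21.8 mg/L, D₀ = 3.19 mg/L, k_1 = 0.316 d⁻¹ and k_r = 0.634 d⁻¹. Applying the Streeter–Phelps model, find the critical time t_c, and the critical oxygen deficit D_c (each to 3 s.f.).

t_c = [1/(k_r−k_1)] ln[(k_r/k_1)(1 − D₀(k_r−k_1)/(k_1 L₀))]
= [1/(0.634−0.316)] ln[(0.634/0.316)(1 − 3.19×0.3180/(0.316×21.8))]
= (1/0.3180) ln[2.006 × 0.8527] = 3.145 × ln(1.711) = 3.145 × 0.5370 = 1.689 d.
D_c = (k_1/k_r) L₀ e^(−k_1 t_c) = (0.316/0.634) × 21.8 × e^(−0.316×1.689) = 0.4984 × 21.8 × 0.5865 = 6.372 mg/L.

t_c ≈ 1.69 d; D_c ≈ 6.37 mg/L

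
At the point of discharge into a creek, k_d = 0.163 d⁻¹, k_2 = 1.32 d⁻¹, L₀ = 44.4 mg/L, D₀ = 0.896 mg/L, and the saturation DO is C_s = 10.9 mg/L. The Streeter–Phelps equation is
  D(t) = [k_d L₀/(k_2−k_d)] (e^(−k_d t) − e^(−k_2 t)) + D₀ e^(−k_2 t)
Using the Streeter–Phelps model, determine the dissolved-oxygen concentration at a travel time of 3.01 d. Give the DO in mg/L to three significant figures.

DO ≈ 7.17 mg/L

k_d L₀/(k_2−k_d) = 0.163×44.4/(1.32−0.163) = 7.237/1.157 = 6.255 mg/L.
e^(−k_d t) = e^(−0.163×3.010) = 0.6122; e^(−k_2 t) = e^(−1.32×3.010) = 0.01881.
D = 6.255 × (0.6122 − 0.01881) + 0.896 × 0.01881 = 3.712 + 0.01686 = 3.729 mg/L.
DO = C_s − D = 10.9 − 3.729 = 7.171 mg/L.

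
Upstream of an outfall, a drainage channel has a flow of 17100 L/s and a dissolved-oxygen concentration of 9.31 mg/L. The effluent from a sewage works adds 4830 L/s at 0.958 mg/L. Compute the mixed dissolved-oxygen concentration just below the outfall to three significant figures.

7.47 mg/L

Flow-weighted mixing: C = (Q_r C_r + Q_w C_w)/(Q_r + Q_w)
= (17100×9.31 + 4830×0.958)/(17100 + 4830) = 163800/21930 = 7.471 mg/L.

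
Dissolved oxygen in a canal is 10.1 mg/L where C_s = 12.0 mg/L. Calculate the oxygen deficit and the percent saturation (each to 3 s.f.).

D ≈ 1.90 mg/L; 84.2 % saturation

D = C_s − C = 12.0 − 10.1 = 1.90 mg/L.
% saturation = 10.1/12.0 × 100 = 84.2 %.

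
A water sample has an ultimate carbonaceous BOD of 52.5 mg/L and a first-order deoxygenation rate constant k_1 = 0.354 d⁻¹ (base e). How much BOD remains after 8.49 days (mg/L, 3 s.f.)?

L_t = L₀ e^(−k_1 t) = 52.5 × e^(−0.354×8.49) = 52.5 × 0.04952 = 2.600 mg/L.

L ≈ 2.60 mg/L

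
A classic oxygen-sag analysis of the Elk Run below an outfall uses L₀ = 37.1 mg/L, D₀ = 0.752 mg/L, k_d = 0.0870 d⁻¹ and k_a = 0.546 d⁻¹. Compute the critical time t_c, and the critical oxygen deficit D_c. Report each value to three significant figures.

With k_a/k_d = 6.276 and 1 − D₀(k_a−k_d)/(k_d L₀) = 0.8931,
t_c = ln(6.276 × 0.8931) / (0.546 − 0.0870) = ln(5.605) / 0.4590 = 1.724/0.4590 = 3.755 d.
D_c = (k_d/k_a) L₀ e^(−k_d t_c) = (0.0870/0.546) × 37.1 × e^(−0.0870×3.755) = 0.1593 × 37.1 × 0.7213 = 4.264 mg/L.

t_c ≈ 3.76 d; D_c ≈ 4.26 mg/L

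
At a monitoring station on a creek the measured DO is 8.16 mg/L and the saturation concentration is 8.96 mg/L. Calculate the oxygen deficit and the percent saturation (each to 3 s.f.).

D ≈ 0.800 mg/L; 91.1 % saturation

D = C_s − C = 8.96 − 8.16 = 0.800 mg/L.
% saturation = 8.16/8.96 × 100 = 91.1 %.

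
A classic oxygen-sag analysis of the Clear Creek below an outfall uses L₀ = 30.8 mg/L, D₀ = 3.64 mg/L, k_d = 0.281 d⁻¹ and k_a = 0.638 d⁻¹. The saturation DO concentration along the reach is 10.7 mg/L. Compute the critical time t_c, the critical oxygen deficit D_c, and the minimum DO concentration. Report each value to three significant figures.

t_c ≈ 1.84 d; D_c ≈ 8.09 mg/L; min DO ≈ 2.61 mg/L

t_c = [1/(k_a−k_d)] ln[(k_a/k_d)(1 − D₀(k_a−k_d)/(k_d L₀))]
= [1/(0.638−0.281)] ln[(0.638/0.281)(1 − 3.64×0.3570/(0.281×30.8))]
= (1/0.3570) ln[2.270 × 0.8499] = 2.801 × ln(1.930) = 2.801 × 0.6573 = 1.841 d.
D_c = (k_d/k_a) L₀ e^(−k_d t_c) = (0.281/0.638) × 30.8 × e^(−0.281×1.841) = 0.4404 × 30.8 × 0.5961 = 8.086 mg/L.
Minimum DO = C_s − D_c = 10.7 − 8.086 = 2.614 mg/L.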